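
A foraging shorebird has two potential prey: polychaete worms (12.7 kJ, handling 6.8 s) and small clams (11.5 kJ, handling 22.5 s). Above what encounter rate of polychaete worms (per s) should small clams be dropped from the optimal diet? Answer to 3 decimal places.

0.055 per s

At the threshold, the rate on polychaete worms alone equals the profitability of small clams: λ·12.7/(1 + λ·6.8) = 11.5/22.5 = 0.5111.
Rearranging, λ(12.7 − 0.5111×6.8) = 0.5111, so λ = 0.5111/9.224 = 0.05541 per s.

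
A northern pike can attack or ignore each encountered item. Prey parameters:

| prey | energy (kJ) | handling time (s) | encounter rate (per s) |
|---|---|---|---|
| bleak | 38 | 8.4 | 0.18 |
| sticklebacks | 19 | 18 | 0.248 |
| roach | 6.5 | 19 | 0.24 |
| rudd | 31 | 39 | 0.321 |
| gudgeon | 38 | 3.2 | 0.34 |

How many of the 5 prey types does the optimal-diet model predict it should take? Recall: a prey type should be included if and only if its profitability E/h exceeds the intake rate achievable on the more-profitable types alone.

Profitabilities (E/h, kJ/s): gudgeon 11.9, bleak 4.52, sticklebacks 1.06, rudd 0.795, roach 0.342. Add prey in this order while the next type's profitability exceeds the intake rate on those already taken.
Rate on top 1: 6.188. bleak: 4.52 < 6.188 → exclude; stop.
Optimal diet: gudgeon — 1 of 5 types.

1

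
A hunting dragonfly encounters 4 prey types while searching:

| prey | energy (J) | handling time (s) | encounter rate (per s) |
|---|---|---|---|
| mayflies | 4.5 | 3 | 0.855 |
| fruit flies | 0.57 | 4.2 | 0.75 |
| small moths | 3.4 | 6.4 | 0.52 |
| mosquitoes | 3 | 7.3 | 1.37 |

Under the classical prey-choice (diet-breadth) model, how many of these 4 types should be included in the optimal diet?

E/h in descending order: mayflies 1.5, small moths 0.531, mosquitoes 0.411, fruit flies 0.136 J/s. The optimal diet is the largest prefix of this list for which every included type satisfies E_i/h_i > R on the types above it.
Rate on top 1: 1.079. small moths: 0.531 < 1.079 → exclude; stop.
Optimal diet: mayflies — 1 of 4 types.

1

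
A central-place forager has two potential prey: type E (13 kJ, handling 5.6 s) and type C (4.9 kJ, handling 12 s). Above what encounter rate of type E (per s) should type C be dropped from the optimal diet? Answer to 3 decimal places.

0.038 per s

The zero-one rule: include type C iff E₂/h₂ > λE₁/(1+λh₁). Equality gives the switch point.
λE₁h₂ = E₂ + λE₂h₁ ⇒ λ = E₂/(E₁h₂ − E₂h₁) = 4.9/(156 − 27.44) = 0.03811 per s.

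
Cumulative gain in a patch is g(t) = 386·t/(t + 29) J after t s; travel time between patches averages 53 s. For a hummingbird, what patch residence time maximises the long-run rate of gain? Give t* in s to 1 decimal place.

Optimal t* satisfies g'(t*) = g(t*)/(T + t*).
g'(t) = 386·29/(t + 29)². Setting 386·29/(t+29)² = 386t/[(t+29)(53+t)] gives 29(53+t) = t(t+29), so t² = 29×53 = 1537.
t* = √1537 = 39.2 s.

39.2 s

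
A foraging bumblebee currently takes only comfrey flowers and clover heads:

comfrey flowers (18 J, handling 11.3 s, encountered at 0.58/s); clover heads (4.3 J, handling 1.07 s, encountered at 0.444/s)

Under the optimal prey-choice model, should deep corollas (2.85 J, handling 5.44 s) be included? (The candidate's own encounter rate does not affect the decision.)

No

Current rate: (0.58×18 + 0.444×4.3)/(1 + 0.58×11.3 + 0.444×1.07) = 1.538 J/s.
Profitability of deep corollas: 2.85/5.44 = 0.5239 J/s.
Since 0.5239 < R, time spent handling deep corollas is better spent searching.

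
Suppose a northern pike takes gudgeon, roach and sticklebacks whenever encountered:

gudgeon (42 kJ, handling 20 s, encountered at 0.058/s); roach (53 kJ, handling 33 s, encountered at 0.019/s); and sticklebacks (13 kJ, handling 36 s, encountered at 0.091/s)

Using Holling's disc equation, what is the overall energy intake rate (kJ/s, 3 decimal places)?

0.763 kJ/s

R = Σλ_iE_i / (1 + Σλ_ih_i)
Numerator: 0.058×42 + 0.019×53 + 0.091×13 = 4.626
Denominator: 1 + 0.058×20 + 0.019×33 + 0.091×36 = 6.063
R = 4.626/6.063 = 0.763 kJ/s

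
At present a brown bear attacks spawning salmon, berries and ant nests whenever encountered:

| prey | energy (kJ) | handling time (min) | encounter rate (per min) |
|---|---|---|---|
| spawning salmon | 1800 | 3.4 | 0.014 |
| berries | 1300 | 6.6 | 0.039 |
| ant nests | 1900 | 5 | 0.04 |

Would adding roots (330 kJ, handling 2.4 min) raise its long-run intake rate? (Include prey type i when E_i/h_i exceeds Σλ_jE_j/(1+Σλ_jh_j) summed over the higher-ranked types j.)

On spawning salmon, berries and ant nests alone, R = ΣλE/(1+Σλh) = 151.9/1.505 = 100.9 kJ/min.
roots: E/h = 330/2.4 = 137.5 kJ/min.
Since 137.5 > R, including roots increases the long-run rate.

Yes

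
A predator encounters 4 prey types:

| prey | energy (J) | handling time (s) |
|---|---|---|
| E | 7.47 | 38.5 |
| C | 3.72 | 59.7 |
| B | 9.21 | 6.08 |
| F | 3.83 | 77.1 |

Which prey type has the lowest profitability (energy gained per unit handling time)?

Profitability E/h (J/s): E = 7.47/38.5 = 0.194, C = 3.72/59.7 = 0.0623, B = 9.21/6.08 = 1.51, F = 3.83/77.1 = 0.0497.
Ranked: B > E > C > F.

F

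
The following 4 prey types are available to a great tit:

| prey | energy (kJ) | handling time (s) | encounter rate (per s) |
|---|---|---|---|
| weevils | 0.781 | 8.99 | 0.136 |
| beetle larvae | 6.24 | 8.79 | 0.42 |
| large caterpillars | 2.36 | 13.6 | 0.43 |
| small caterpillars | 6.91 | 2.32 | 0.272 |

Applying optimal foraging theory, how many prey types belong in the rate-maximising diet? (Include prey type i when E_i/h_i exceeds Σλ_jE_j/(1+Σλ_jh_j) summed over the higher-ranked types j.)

1

Rank by E/h (kJ/s): small caterpillars 2.98, beetle larvae 0.71, large caterpillars 0.174, weevils 0.0869. Include each in turn until the next type's E/h falls below the running intake rate.
Rate on top 1: 1.152. beetle larvae: 0.71 < 1.152 → exclude; stop.
Optimal diet: small caterpillars — 1 of 4 types.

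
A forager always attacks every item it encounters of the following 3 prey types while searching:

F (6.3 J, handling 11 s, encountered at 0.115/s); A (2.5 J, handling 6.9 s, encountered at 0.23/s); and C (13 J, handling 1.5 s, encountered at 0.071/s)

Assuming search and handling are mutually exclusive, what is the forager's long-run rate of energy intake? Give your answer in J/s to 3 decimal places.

Energy encountered per unit search time: 0.115×6.3 + 0.23×2.5 + 0.071×13 = 2.223 J/s.
Handling time per unit search time: 0.115×11 + 0.23×6.9 + 0.071×1.5 = 2.959.
Rate = 2.223/(1 + 2.959) = 0.5615 J/s.

0.561 J/s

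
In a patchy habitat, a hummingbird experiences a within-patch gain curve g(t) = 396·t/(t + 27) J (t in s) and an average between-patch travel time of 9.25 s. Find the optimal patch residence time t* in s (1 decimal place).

15.8 s

Maximise g(t)/(T+t): set derivative to zero → g'(t)(T+t) = g(t).
g'(t) = 396·27/(t + 27)². Setting 396·27/(t+27)² = 396t/[(t+27)(9.25+t)] gives 27(9.25+t) = t(t+27), so t² = 27×9.25 = 249.8.
t* = √249.8 = 15.8 s.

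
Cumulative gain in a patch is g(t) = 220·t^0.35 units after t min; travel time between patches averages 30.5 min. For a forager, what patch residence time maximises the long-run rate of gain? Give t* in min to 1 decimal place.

By the marginal value theorem, leave when the instantaneous gain rate g'(t) equals the habitat-wide average g(t)/(T + t).
g'(t) = 0.35·220·t^-0.65. Setting 0.35·220·t^-0.65 = 220·t^0.35/(30.5+t) gives 0.35(30.5+t) = t, so 0.65·t = 0.35×30.5.
t* = 0.35×30.5/0.65 = 16.42 min.

16.4 min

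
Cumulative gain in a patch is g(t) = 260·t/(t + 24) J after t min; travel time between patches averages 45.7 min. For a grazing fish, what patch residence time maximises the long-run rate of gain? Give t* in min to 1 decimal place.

By the marginal value theorem, leave when the instantaneous gain rate g'(t) equals the habitat-wide average g(t)/(T + t).
g'(t) = 260·24/(t + 24)². Setting 260·24/(t+24)² = 260t/[(t+24)(45.7+t)] gives 24(45.7+t) = t(t+24), so t² = 24×45.7 = 1097.
t* = √1097 = 33.12 min.

33.1 min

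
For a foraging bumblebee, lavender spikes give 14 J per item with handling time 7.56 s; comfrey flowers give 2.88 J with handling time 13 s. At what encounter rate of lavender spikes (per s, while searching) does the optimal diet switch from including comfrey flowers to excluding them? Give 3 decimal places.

0.018 per s

Drop comfrey flowers once their profitability E₂/h₂ falls below the rate achievable on lavender spikes alone: E₂/h₂ = λE₁/(1 + λh₁).
Solve for λ: λE₁h₂ = E₂(1 + λh₁) → λ(E₁h₂ − E₂h₁) = E₂ → λ = E₂/(E₁h₂ − E₂h₁).
λ = 2.88/(14×13 − 2.88×7.56) = 2.88/160.2 = 0.01797 per s.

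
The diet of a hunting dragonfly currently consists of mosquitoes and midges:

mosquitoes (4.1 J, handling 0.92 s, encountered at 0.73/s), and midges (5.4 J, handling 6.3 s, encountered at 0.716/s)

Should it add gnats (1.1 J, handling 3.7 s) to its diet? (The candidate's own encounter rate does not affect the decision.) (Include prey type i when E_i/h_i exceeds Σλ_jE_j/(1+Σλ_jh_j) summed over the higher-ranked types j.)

Intake rate on the current diet: R = (0.73×4.1 + 0.716×5.4) / (1 + 0.73×0.92 + 0.716×6.3) = 6.859/6.182 = 1.11 J/s.
gnats: E/h = 1.1/3.7 = 0.2973 J/s.
Since 0.2973 < R, time spent handling gnats is better spent searching.

No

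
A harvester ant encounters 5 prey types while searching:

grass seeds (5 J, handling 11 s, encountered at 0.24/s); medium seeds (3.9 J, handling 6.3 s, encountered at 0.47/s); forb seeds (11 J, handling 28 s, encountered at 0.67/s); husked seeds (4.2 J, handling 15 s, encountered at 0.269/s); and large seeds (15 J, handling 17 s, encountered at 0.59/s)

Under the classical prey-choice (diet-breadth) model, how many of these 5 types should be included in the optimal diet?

1

Profitabilities (E/h, J/s): large seeds 0.882, medium seeds 0.619, grass seeds 0.455, forb seeds 0.393, husked seeds 0.28. Add prey in this order while the next type's profitability exceeds the intake rate on those already taken.
Rate on top 1: 0.8024. medium seeds: 0.619 < 0.8024 → exclude; stop.
Optimal diet: large seeds — 1 of 5 types.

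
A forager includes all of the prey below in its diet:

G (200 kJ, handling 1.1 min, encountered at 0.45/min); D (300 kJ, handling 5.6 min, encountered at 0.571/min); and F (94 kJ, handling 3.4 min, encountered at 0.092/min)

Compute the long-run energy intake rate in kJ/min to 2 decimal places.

R = Σλ_iE_i / (1 + Σλ_ih_i)
Numerator: 0.45×200 + 0.571×300 + 0.092×94 = 269.9
Denominator: 1 + 0.45×1.1 + 0.571×5.6 + 0.092×3.4 = 5.005
R = 269.9/5.005 = 53.93 kJ/min

53.93 kJ/min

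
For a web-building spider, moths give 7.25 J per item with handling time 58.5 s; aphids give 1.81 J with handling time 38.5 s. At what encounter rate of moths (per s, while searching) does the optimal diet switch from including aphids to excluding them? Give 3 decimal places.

0.010 per s

Drop aphids once their profitability E₂/h₂ falls below the rate achievable on moths alone: E₂/h₂ = λE₁/(1 + λh₁).
Solve for λ: λE₁h₂ = E₂(1 + λh₁) → λ(E₁h₂ − E₂h₁) = E₂ → λ = E₂/(E₁h₂ − E₂h₁).
λ = 1.81/(7.25×38.5 − 1.81×58.5) = 1.81/173.2 = 0.01045 per s.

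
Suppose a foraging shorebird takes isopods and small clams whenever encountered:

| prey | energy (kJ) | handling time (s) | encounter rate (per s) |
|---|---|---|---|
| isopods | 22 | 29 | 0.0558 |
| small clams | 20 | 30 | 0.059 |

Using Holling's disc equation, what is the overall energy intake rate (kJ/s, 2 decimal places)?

0.55 kJ/s

R = Σλ_iE_i / (1 + Σλ_ih_i)
Numerator: 0.0558×22 + 0.059×20 = 2.408
Denominator: 1 + 0.0558×29 + 0.059×30 = 4.388
R = 2.408/4.388 = 0.5487 kJ/s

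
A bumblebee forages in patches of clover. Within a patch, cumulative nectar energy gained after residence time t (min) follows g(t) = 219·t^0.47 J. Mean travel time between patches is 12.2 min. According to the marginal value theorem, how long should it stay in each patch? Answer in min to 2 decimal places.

Maximise g(t)/(T+t): set derivative to zero → g'(t)(T+t) = g(t).
g'(t) = 0.47·219·t^-0.53. Setting 0.47·219·t^-0.53 = 219·t^0.47/(12.2+t) gives 0.47(12.2+t) = t, so 0.53·t = 0.47×12.2.
t* = 0.47×12.2/0.53 = 10.82 min.

10.82 min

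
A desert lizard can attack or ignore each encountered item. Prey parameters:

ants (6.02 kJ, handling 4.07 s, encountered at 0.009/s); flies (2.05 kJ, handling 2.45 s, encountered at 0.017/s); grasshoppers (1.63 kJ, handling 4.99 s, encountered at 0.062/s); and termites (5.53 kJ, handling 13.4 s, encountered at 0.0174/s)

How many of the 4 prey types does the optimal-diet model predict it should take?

Rank by E/h (kJ/s): ants 1.48, flies 0.837, termites 0.413, grasshoppers 0.327. Include each in turn until the next type's E/h falls below the running intake rate.
Rate on top 1: 0.05227. flies: 0.837 > 0.05227 → include.
Rate on top 2: 0.08257. termites: 0.413 > 0.08257 → include.
Rate on top 3: 0.1413. grasshoppers: 0.327 > 0.1413 → include.
Optimal diet: ants, flies, termites, grasshoppers — 4 of 4 types.

4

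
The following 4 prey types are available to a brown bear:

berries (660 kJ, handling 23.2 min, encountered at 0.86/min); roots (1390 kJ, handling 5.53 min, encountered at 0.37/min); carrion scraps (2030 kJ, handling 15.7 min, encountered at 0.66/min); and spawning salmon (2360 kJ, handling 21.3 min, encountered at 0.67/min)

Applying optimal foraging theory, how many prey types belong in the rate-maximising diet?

Profitabilities (E/h, kJ/min): roots 251, carrion scraps 129, spawning salmon 111, berries 28.4. Add prey in this order while the next type's profitability exceeds the intake rate on those already taken.
Rate on top 1: 168.8. carrion scraps: 129 < 168.8 → exclude; stop.
Optimal diet: roots — 1 of 4 types.

1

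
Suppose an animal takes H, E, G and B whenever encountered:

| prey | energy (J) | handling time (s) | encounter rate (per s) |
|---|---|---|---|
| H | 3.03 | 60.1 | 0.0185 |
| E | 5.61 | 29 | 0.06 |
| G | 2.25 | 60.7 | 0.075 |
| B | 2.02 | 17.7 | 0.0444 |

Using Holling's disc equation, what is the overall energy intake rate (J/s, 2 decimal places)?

R = (0.0185×3.03 + 0.06×5.61 + 0.075×2.25 + 0.0444×2.02) / (1 + 0.0185×60.1 + 0.06×29 + 0.075×60.7 + 0.0444×17.7) = 0.6511/9.19 = 0.07085 J/s.

0.07 J/s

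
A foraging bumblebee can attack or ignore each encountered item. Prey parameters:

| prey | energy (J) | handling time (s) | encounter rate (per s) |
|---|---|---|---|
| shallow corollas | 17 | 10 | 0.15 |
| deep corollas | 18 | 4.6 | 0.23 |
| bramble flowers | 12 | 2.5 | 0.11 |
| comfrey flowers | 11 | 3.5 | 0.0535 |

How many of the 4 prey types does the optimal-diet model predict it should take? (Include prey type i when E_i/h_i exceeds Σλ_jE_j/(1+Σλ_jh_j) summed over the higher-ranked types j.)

3

Profitabilities (E/h, J/s): bramble flowers 4.8, deep corollas 3.91, comfrey flowers 3.14, shallow corollas 1.7. Add prey in this order while the next type's profitability exceeds the intake rate on those already taken.
Rate on top 1: 1.035. deep corollas: 3.91 > 1.035 → include.
Rate on top 2: 2.34. comfrey flowers: 3.14 > 2.34 → include.
Rate on top 3: 2.4. shallow corollas: 1.7 < 2.4 → exclude; stop.
Optimal diet: bramble flowers, deep corollas, comfrey flowers — 3 of 4 types.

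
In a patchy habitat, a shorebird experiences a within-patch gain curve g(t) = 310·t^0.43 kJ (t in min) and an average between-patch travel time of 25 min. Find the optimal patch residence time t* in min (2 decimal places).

18.86 min

By the marginal value theorem, leave when the instantaneous gain rate g'(t) equals the habitat-wide average g(t)/(T + t).
g'(t) = 0.43·310·t^-0.57. Setting 0.43·310·t^-0.57 = 310·t^0.43/(25+t) gives 0.43(25+t) = t, so 0.57·t = 0.43×25.
t* = 0.43×25/0.57 = 18.86 min.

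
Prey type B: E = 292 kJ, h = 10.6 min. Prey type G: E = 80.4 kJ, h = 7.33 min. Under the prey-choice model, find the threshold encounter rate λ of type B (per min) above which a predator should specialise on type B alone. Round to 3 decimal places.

Drop type G once their profitability E₂/h₂ falls below the rate achievable on type B alone: E₂/h₂ = λE₁/(1 + λh₁).
Solve for λ: λE₁h₂ = E₂(1 + λh₁) → λ(E₁h₂ − E₂h₁) = E₂ → λ = E₂/(E₁h₂ − E₂h₁).
λ = 80.4/(292×7.33 − 80.4×10.6) = 80.4/1288 = 0.06242 per min.

0.062 per min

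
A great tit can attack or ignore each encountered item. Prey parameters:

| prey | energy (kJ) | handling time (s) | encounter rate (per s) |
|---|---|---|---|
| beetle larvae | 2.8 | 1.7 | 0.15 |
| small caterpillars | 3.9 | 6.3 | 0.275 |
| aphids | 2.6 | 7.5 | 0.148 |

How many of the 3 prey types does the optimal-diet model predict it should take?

Profitabilities (E/h, kJ/s): beetle larvae 1.65, small caterpillars 0.619, aphids 0.347. Add prey in this order while the next type's profitability exceeds the intake rate on those already taken.
Rate on top 1: 0.3347. small caterpillars: 0.619 > 0.3347 → include.
Rate on top 2: 0.4996. aphids: 0.347 < 0.4996 → exclude; stop.
Optimal diet: beetle larvae, small caterpillars — 2 of 3 types.

2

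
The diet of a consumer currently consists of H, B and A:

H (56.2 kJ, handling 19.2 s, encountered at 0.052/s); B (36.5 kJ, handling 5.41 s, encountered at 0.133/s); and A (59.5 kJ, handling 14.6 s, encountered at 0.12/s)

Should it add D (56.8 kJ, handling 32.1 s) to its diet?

Intake rate on the current diet: R = (0.052×56.2 + 0.133×36.5 + 0.12×59.5) / (1 + 0.052×19.2 + 0.133×5.41 + 0.12×14.6) = 14.92/4.47 = 3.337 kJ/s.
D: E/h = 56.8/32.1 = 1.769 kJ/s.
Since 1.769 < R, time spent handling D is better spent searching.

No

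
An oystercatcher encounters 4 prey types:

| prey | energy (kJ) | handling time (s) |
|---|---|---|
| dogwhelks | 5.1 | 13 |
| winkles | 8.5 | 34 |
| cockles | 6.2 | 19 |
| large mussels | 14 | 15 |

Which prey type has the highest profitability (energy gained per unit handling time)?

Profitability E/h (kJ/s): dogwhelks = 5.1/13 = 0.392, winkles = 8.5/34 = 0.25, cockles = 6.2/19 = 0.326, large mussels = 14/15 = 0.933.
Ranked: large mussels > dogwhelks > cockles > winkles.

large mussels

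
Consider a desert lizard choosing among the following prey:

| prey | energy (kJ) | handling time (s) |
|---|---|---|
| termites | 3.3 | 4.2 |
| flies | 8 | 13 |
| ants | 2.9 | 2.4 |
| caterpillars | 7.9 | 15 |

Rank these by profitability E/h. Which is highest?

In descending order of E/h:
ants: 2.9/2.4 = 1.21 kJ/s
termites: 3.3/4.2 = 0.786 kJ/s
flies: 8/13 = 0.615 kJ/s
caterpillars: 7.9/15 = 0.527 kJ/s

ants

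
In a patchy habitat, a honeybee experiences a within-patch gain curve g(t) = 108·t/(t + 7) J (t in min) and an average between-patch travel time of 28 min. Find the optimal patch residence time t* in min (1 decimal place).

14.0 min

By the marginal value theorem, leave when the instantaneous gain rate g'(t) equals the habitat-wide average g(t)/(T + t).
g'(t) = 108·7/(t + 7)². Setting 108·7/(t+7)² = 108t/[(t+7)(28+t)] gives 7(28+t) = t(t+7), so t² = 7×28 = 196.
t* = √196 = 14 min.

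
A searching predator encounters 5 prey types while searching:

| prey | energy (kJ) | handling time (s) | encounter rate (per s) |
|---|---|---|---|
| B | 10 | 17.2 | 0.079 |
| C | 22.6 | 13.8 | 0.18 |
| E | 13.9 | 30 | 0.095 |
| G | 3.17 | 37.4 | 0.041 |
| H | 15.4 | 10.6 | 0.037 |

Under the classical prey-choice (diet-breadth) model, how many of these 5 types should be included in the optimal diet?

E/h in descending order: C 1.64, H 1.45, B 0.581, E 0.463, G 0.0848 kJ/s. The optimal diet is the largest prefix of this list for which every included type satisfies E_i/h_i > R on the types above it.
Rate on top 1: 1.168. H: 1.45 > 1.168 → include.
Rate on top 2: 1.196. B: 0.581 < 1.196 → exclude; stop.
Optimal diet: C, H — 2 of 5 types.

2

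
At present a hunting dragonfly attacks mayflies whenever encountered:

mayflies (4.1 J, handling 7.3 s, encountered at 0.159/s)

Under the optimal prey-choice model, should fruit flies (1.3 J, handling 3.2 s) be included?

Yes

Current rate: (0.159×4.1)/(1 + 0.159×7.3) = 0.3017 J/s.
fruit flies: E/h = 1.3/3.2 = 0.4062 J/s.
0.4062 > 0.3017, so adding fruit flies raises the average — include it.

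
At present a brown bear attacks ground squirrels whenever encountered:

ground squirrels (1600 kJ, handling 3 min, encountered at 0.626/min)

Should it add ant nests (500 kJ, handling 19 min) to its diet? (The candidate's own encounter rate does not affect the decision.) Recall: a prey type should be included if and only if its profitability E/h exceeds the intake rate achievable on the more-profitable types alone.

No

Current rate: (0.626×1600)/(1 + 0.626×3) = 348 kJ/min.
Profitability of ant nests: 500/19 = 26.32 kJ/min.
Since 26.32 < R, time spent handling ant nests is better spent searching.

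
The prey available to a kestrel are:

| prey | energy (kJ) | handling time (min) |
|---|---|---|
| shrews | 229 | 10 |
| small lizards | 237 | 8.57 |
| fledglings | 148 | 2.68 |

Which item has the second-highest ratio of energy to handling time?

Profitability E/h (kJ/min): shrews = 229/10 = 22.9, small lizards = 237/8.57 = 27.7, fledglings = 148/2.68 = 55.2.
Ranked: fledglings > small lizards > shrews.

small lizards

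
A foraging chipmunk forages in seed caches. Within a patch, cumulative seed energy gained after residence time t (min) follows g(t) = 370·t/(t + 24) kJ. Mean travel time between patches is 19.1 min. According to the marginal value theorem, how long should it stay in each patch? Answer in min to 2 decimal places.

By the marginal value theorem, leave when the instantaneous gain rate g'(t) equals the habitat-wide average g(t)/(T + t).
g'(t) = 370·24/(t + 24)². Setting 370·24/(t+24)² = 370t/[(t+24)(19.1+t)] gives 24(19.1+t) = t(t+24), so t² = 24×19.1 = 458.4.
t* = √458.4 = 21.41 min.

21.41 min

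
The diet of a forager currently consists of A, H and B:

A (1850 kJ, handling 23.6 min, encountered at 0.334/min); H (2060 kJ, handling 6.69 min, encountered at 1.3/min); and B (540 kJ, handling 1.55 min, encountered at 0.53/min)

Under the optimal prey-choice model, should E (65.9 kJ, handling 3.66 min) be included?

Intake rate on the current diet: R = (0.334×1850 + 1.3×2060 + 0.53×540) / (1 + 0.334×23.6 + 1.3×6.69 + 0.53×1.55) = 3582/18.4 = 194.7 kJ/min.
Profitability of E: 65.9/3.66 = 18.01 kJ/min.
Since 18.01 < R, time spent handling E is better spent searching.

No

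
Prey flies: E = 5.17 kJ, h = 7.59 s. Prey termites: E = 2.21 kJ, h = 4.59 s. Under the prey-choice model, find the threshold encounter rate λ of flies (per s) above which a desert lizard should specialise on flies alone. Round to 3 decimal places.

0.318 per s

At the threshold, the rate on flies alone equals the profitability of termites: λ·5.17/(1 + λ·7.59) = 2.21/4.59 = 0.4815.
Rearranging, λ(5.17 − 0.4815×7.59) = 0.4815, so λ = 0.4815/1.516 = 0.3177 per s.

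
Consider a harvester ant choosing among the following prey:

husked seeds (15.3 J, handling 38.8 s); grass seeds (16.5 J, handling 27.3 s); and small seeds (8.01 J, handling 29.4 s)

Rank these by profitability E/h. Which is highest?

grass seeds

In descending order of E/h:
grass seeds: 16.5/27.3 = 0.604 J/s
husked seeds: 15.3/38.8 = 0.394 J/s
small seeds: 8.01/29.4 = 0.272 J/s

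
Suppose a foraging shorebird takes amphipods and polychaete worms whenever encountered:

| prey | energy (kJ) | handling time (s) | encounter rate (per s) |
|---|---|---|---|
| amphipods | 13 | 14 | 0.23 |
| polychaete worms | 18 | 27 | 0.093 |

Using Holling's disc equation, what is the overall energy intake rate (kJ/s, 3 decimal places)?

0.693 kJ/s

R = Σλ_iE_i / (1 + Σλ_ih_i)
Numerator: 0.23×13 + 0.093×18 = 4.664
Denominator: 1 + 0.23×14 + 0.093×27 = 6.731
R = 4.664/6.731 = 0.6929 kJ/s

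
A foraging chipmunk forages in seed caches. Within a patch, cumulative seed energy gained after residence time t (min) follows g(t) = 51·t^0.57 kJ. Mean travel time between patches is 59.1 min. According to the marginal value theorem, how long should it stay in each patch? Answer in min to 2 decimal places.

By the marginal value theorem, leave when the instantaneous gain rate g'(t) equals the habitat-wide average g(t)/(T + t).
g'(t) = 0.57·51·t^-0.43. Setting 0.57·51·t^-0.43 = 51·t^0.57/(59.1+t) gives 0.57(59.1+t) = t, so 0.43·t = 0.57×59.1.
t* = 0.57×59.1/0.43 = 78.34 min.

78.34 min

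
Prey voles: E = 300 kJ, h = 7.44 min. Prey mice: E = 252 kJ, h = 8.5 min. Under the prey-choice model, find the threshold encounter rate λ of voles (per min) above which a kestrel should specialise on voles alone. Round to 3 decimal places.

0.373 per min

Drop mice once their profitability E₂/h₂ falls below the rate achievable on voles alone: E₂/h₂ = λE₁/(1 + λh₁).
Solve for λ: λE₁h₂ = E₂(1 + λh₁) → λ(E₁h₂ − E₂h₁) = E₂ → λ = E₂/(E₁h₂ − E₂h₁).
λ = 252/(300×8.5 − 252×7.44) = 252/675.1 = 0.3733 per min.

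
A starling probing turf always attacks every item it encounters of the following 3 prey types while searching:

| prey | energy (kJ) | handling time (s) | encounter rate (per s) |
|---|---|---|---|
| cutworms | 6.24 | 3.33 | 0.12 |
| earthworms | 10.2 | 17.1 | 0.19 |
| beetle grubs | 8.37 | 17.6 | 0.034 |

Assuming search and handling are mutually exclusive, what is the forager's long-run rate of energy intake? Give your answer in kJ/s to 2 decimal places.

0.57 kJ/s

Energy encountered per unit search time: 0.12×6.24 + 0.19×10.2 + 0.034×8.37 = 2.971 kJ/s.
Handling time per unit search time: 0.12×3.33 + 0.19×17.1 + 0.034×17.6 = 4.247.
Rate = 2.971/(1 + 4.247) = 0.5663 kJ/s.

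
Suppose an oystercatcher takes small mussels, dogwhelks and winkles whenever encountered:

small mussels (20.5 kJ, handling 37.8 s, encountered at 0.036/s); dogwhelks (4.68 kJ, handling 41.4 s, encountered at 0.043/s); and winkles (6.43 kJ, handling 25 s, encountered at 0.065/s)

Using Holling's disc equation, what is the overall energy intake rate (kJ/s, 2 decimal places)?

Energy encountered per unit search time: 0.036×20.5 + 0.043×4.68 + 0.065×6.43 = 1.357 kJ/s.
Handling time per unit search time: 0.036×37.8 + 0.043×41.4 + 0.065×25 = 4.766.
Rate = 1.357/(1 + 4.766) = 0.2354 kJ/s.

0.24 kJ/s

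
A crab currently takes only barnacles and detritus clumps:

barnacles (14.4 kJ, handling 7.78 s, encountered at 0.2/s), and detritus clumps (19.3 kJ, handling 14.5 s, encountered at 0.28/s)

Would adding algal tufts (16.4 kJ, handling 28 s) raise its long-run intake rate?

Current rate: (0.2×14.4 + 0.28×19.3)/(1 + 0.2×7.78 + 0.28×14.5) = 1.252 kJ/s.
Profitability of algal tufts: 16.4/28 = 0.5857 kJ/s.
0.5857 < 1.252, so adding algal tufts would lower the average — exclude it.

No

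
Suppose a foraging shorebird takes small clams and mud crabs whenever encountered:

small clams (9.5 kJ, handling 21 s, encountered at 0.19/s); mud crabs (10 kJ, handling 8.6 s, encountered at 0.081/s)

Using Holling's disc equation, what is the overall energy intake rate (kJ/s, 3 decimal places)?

0.460 kJ/s

R = Σλ_iE_i / (1 + Σλ_ih_i)
Numerator: 0.19×9.5 + 0.081×10 = 2.615
Denominator: 1 + 0.19×21 + 0.081×8.6 = 5.687
R = 2.615/5.687 = 0.4599 kJ/s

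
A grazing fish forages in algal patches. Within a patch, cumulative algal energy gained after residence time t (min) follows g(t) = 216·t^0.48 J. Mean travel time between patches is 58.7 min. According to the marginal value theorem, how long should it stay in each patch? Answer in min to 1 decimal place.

By the marginal value theorem, leave when the instantaneous gain rate g'(t) equals the habitat-wide average g(t)/(T + t).
g'(t) = 0.48·216·t^-0.52. Setting 0.48·216·t^-0.52 = 216·t^0.48/(58.7+t) gives 0.48(58.7+t) = t, so 0.52·t = 0.48×58.7.
t* = 0.48×58.7/0.52 = 54.18 min.

54.2 min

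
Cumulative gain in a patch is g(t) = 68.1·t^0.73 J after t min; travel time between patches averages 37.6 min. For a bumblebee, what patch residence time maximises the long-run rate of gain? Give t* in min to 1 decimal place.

Optimal t* satisfies g'(t*) = g(t*)/(T + t*).
g'(t) = 0.73·68.1·t^-0.27. Setting 0.73·68.1·t^-0.27 = 68.1·t^0.73/(37.6+t) gives 0.73(37.6+t) = t, so 0.27·t = 0.73×37.6.
t* = 0.73×37.6/0.27 = 101.7 min.

101.7 min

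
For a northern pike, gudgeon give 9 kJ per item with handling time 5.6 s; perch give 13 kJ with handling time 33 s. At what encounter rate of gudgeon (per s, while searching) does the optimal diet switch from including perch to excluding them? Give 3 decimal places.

0.058 per s

At the threshold, the rate on gudgeon alone equals the profitability of perch: λ·9/(1 + λ·5.6) = 13/33 = 0.3939.
Rearranging, λ(9 − 0.3939×5.6) = 0.3939, so λ = 0.3939/6.794 = 0.05798 per s.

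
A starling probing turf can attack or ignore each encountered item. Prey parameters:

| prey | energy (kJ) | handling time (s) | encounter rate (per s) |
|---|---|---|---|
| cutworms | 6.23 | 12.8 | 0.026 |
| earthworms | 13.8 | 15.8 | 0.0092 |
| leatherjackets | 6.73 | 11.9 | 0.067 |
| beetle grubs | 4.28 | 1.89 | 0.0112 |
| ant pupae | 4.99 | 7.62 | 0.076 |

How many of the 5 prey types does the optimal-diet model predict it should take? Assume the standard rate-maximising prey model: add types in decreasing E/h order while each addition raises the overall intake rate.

5

Rank by E/h (kJ/s): beetle grubs 2.26, earthworms 0.873, ant pupae 0.655, leatherjackets 0.566, cutworms 0.487. Include each in turn until the next type's E/h falls below the running intake rate.
Rate on top 1: 0.04694. earthworms: 0.873 > 0.04694 → include.
Rate on top 2: 0.1499. ant pupae: 0.655 > 0.1499 → include.
Rate on top 3: 0.3174. leatherjackets: 0.566 > 0.3174 → include.
Rate on top 4: 0.3952. cutworms: 0.487 > 0.3952 → include.
Optimal diet: beetle grubs, earthworms, ant pupae, leatherjackets, cutworms — 5 of 5 types.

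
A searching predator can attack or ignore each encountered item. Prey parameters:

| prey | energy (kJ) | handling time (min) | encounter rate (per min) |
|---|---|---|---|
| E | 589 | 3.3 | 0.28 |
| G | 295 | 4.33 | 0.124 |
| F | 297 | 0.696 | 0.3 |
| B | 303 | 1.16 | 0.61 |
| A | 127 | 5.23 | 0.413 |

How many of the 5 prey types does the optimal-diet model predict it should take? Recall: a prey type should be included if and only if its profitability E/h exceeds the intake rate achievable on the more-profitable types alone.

3

Rank by E/h (kJ/min): F 427, B 261, E 178, G 68.1, A 24.3. Include each in turn until the next type's E/h falls below the running intake rate.
Rate on top 1: 73.71. B: 261 > 73.71 → include.
Rate on top 2: 142.9. E: 178 > 142.9 → include.
Rate on top 3: 154.5. G: 68.1 < 154.5 → exclude; stop.
Optimal diet: F, B, E — 3 of 5 types.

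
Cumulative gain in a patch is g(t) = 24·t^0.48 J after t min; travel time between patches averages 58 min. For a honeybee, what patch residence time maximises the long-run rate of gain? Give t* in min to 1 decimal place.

Maximise g(t)/(T+t): set derivative to zero → g'(t)(T+t) = g(t).
g'(t) = 0.48·24·t^-0.52. Setting 0.48·24·t^-0.52 = 24·t^0.48/(58+t) gives 0.48(58+t) = t, so 0.52·t = 0.48×58.
t* = 0.48×58/0.52 = 53.54 min.

53.5 min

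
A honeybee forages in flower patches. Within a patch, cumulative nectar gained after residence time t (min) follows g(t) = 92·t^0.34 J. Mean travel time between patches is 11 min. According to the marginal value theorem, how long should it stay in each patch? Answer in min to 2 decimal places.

Maximise g(t)/(T+t): set derivative to zero → g'(t)(T+t) = g(t).
g'(t) = 0.34·92·t^-0.66. Setting 0.34·92·t^-0.66 = 92·t^0.34/(11+t) gives 0.34(11+t) = t, so 0.66·t = 0.34×11.
t* = 0.34×11/0.66 = 5.667 min.

5.67 min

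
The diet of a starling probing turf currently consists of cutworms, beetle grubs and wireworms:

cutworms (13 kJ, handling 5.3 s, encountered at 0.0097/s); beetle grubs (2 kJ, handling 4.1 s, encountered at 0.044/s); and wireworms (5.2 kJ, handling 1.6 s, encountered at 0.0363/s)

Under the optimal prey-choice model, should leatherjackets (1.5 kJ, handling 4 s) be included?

Yes

On cutworms, beetle grubs and wireworms alone, R = ΣλE/(1+Σλh) = 0.4029/1.29 = 0.3123 kJ/s.
Profitability of leatherjackets: 1.5/4 = 0.375 kJ/s.
0.375 > 0.3123, so adding leatherjackets raises the average — include it.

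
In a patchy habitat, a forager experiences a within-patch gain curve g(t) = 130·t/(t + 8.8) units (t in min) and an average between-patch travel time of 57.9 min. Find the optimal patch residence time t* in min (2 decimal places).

22.57 min

Maximise g(t)/(T+t): set derivative to zero → g'(t)(T+t) = g(t).
g'(t) = 130·8.8/(t + 8.8)². Setting 130·8.8/(t+8.8)² = 130t/[(t+8.8)(57.9+t)] gives 8.8(57.9+t) = t(t+8.8), so t² = 8.8×57.9 = 509.5.
t* = √509.5 = 22.57 min.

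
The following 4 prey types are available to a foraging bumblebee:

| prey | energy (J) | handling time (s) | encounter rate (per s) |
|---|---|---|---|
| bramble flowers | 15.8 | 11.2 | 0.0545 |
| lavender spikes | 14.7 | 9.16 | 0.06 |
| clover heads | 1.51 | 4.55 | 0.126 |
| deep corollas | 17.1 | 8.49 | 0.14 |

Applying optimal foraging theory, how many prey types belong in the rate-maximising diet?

3

Profitabilities (E/h, J/s): deep corollas 2.01, lavender spikes 1.6, bramble flowers 1.41, clover heads 0.332. Add prey in this order while the next type's profitability exceeds the intake rate on those already taken.
Rate on top 1: 1.094. lavender spikes: 1.6 > 1.094 → include.
Rate on top 2: 1.196. bramble flowers: 1.41 > 1.196 → include.
Rate on top 3: 1.235. clover heads: 0.332 < 1.235 → exclude; stop.
Optimal diet: deep corollas, lavender spikes, bramble flowers — 3 of 4 types.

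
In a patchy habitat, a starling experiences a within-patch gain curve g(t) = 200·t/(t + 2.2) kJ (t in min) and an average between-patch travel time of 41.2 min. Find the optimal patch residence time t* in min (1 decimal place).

9.5 min

Optimal t* satisfies g'(t*) = g(t*)/(T + t*).
g'(t) = 200·2.2/(t + 2.2)². Setting 200·2.2/(t+2.2)² = 200t/[(t+2.2)(41.2+t)] gives 2.2(41.2+t) = t(t+2.2), so t² = 2.2×41.2 = 90.64.
t* = √90.64 = 9.521 min.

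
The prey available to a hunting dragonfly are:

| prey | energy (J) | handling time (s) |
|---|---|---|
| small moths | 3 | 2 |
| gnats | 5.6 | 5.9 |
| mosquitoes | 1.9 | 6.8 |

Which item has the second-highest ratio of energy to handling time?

gnats

In descending order of E/h:
small moths: 3/2 = 1.5 J/s
gnats: 5.6/5.9 = 0.949 J/s
mosquitoes: 1.9/6.8 = 0.279 J/s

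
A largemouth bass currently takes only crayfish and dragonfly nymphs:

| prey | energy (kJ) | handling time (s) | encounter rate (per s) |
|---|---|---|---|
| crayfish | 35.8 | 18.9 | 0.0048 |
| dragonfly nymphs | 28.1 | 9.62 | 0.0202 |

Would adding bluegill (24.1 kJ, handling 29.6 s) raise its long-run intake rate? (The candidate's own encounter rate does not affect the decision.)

On crayfish and dragonfly nymphs alone, R = ΣλE/(1+Σλh) = 0.7395/1.285 = 0.5754 kJ/s.
Profitability of bluegill: 24.1/29.6 = 0.8142 kJ/s.
0.8142 > 0.5754, so adding bluegill raises the average — include it.

Yes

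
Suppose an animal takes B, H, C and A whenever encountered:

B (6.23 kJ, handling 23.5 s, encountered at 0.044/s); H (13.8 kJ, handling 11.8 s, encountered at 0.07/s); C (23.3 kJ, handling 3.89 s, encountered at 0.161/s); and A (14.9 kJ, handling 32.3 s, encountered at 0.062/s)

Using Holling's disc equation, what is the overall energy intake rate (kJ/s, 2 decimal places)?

1.08 kJ/s

R = (0.044×6.23 + 0.07×13.8 + 0.161×23.3 + 0.062×14.9) / (1 + 0.044×23.5 + 0.07×11.8 + 0.161×3.89 + 0.062×32.3) = 5.915/5.489 = 1.078 kJ/s.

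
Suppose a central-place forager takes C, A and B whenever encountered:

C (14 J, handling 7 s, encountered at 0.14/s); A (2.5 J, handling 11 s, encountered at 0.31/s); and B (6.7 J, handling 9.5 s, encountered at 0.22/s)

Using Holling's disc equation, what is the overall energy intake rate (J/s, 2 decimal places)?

0.56 J/s

R = (0.14×14 + 0.31×2.5 + 0.22×6.7) / (1 + 0.14×7 + 0.31×11 + 0.22×9.5) = 4.209/7.48 = 0.5627 J/s.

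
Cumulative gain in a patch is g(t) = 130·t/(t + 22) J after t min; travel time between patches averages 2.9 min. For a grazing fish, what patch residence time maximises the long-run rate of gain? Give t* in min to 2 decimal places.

Maximise g(t)/(T+t): set derivative to zero → g'(t)(T+t) = g(t).
g'(t) = 130·22/(t + 22)². Setting 130·22/(t+22)² = 130t/[(t+22)(2.9+t)] gives 22(2.9+t) = t(t+22), so t² = 22×2.9 = 63.8.
t* = √63.8 = 7.987 min.

7.99 min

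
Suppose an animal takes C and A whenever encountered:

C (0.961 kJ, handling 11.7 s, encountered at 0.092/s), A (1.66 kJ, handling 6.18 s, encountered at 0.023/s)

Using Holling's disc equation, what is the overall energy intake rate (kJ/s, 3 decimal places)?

R = Σλ_iE_i / (1 + Σλ_ih_i)
Numerator: 0.092×0.961 + 0.023×1.66 = 0.1266
Denominator: 1 + 0.092×11.7 + 0.023×6.18 = 2.219
R = 0.1266/2.219 = 0.05706 kJ/s

0.057 kJ/s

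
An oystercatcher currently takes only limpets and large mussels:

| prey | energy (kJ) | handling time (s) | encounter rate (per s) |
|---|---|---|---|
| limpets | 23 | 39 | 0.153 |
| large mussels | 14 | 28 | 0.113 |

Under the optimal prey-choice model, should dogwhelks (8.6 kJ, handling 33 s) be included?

No

On limpets and large mussels alone, R = ΣλE/(1+Σλh) = 5.101/10.13 = 0.5035 kJ/s.
dogwhelks: E/h = 8.6/33 = 0.2606 kJ/s.
Since 0.2606 < R, time spent handling dogwhelks is better spent searching.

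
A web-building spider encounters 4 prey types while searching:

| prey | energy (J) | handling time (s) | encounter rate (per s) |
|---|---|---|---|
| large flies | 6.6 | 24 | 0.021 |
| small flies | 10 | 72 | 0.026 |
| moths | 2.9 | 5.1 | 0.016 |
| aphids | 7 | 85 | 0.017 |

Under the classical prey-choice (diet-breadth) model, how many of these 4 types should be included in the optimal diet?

Profitabilities (E/h, J/s): moths 0.569, large flies 0.275, small flies 0.139, aphids 0.0824. Add prey in this order while the next type's profitability exceeds the intake rate on those already taken.
Rate on top 1: 0.0429. large flies: 0.275 > 0.0429 → include.
Rate on top 2: 0.1167. small flies: 0.139 > 0.1167 → include.
Rate on top 3: 0.1287. aphids: 0.0824 < 0.1287 → exclude; stop.
Optimal diet: moths, large flies, small flies — 3 of 4 types.

3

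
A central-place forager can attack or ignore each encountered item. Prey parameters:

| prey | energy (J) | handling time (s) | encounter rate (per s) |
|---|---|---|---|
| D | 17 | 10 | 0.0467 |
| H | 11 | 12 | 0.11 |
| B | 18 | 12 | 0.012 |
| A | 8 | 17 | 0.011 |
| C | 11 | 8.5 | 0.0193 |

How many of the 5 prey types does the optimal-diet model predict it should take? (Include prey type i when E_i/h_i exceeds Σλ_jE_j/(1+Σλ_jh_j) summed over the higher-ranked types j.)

4

Rank by E/h (J/s): D 1.7, B 1.5, C 1.29, H 0.917, A 0.471. Include each in turn until the next type's E/h falls below the running intake rate.
Rate on top 1: 0.5412. B: 1.5 > 0.5412 → include.
Rate on top 2: 0.6269. C: 1.29 > 0.6269 → include.
Rate on top 3: 0.6885. H: 0.917 > 0.6885 → include.
Rate on top 4: 0.7858. A: 0.471 < 0.7858 → exclude; stop.
Optimal diet: D, B, C, H — 4 of 5 types.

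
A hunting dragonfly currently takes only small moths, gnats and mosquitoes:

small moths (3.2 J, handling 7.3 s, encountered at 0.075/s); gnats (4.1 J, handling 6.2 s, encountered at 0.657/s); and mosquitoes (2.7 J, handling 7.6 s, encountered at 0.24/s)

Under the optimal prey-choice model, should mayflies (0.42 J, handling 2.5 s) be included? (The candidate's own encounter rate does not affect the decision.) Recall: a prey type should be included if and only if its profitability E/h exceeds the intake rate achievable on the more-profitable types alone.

Current rate: (0.075×3.2 + 0.657×4.1 + 0.24×2.7)/(1 + 0.075×7.3 + 0.657×6.2 + 0.24×7.6) = 0.4811 J/s.
Profitability of mayflies: 0.42/2.5 = 0.168 J/s.
Since 0.168 < R, time spent handling mayflies is better spent searching.

No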